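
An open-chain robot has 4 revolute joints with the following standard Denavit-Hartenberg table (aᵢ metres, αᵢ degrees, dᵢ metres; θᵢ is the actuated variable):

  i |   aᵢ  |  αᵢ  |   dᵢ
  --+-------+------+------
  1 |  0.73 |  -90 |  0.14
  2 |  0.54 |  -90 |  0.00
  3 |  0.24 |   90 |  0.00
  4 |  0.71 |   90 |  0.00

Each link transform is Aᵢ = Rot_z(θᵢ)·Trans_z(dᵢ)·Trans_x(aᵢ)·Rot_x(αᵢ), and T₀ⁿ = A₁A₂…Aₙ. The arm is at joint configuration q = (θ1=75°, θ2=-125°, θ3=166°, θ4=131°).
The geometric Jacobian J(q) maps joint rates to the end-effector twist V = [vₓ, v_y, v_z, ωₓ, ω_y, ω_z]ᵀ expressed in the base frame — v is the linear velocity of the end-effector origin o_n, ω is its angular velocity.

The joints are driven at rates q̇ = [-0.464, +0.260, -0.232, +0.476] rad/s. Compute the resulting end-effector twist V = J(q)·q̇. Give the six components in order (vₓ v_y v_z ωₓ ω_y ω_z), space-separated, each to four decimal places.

0.2073 -0.1067 0.0643 0.1287 -0.2996 -0.5027

o_n = [0.1371, 0.7227, 1.0692]
J₁: ẑ×o_n = [-0.7227, 0.1371, 0.0000], ω = ẑ
J2: z=[-0.9659, 0.2588, 0.0000] o=[0.1889, 0.7051, 0.1400] → [0.2405, 0.8975, -0.0035, -0.9659, 0.2588, 0.0000]
J3: z=[0.2120, 0.7912, 0.5736] o=[0.1088, 0.4059, 0.5823] → [0.2035, -0.0870, 0.0447, 0.2120, 0.7912, 0.5736]
J4: z=[0.9013, -0.3852, 0.1982] o=[0.1994, 0.5199, 0.3916] → [-0.3012, -0.6231, 0.1587, 0.9013, -0.3852, 0.1982]
V = J·q̇ = [0.2073, -0.1067, 0.0643, 0.1287, -0.2996, -0.5027]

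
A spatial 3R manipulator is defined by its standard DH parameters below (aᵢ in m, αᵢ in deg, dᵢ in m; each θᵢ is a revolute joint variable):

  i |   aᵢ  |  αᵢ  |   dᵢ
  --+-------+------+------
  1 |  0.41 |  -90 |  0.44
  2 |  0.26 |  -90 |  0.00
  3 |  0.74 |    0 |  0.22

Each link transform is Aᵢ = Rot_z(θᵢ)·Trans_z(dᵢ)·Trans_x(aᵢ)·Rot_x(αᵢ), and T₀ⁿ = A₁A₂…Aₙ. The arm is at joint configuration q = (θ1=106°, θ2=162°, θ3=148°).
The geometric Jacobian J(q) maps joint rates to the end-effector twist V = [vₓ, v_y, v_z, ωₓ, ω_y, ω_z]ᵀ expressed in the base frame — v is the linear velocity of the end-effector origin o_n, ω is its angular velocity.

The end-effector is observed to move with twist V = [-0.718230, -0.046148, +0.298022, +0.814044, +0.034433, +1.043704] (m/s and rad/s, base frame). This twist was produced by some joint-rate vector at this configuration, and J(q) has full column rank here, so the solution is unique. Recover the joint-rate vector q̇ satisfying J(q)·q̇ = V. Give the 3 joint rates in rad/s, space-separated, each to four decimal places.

0.4550 -0.7920 0.6190

o_n = [0.1863, 0.7729, 0.7628]
J₁: ẑ×o_n = [-0.7729, 0.1863, 0.0000], ω = ẑ
J2: z=[-0.9613, -0.2756, 0.0000] o=[-0.1130, 0.3941, 0.4400] → [-0.0890, 0.3103, -0.2816, -0.9613, -0.2756, 0.0000]
J3: z=[0.0852, -0.2970, 0.9511] o=[-0.0449, 0.1564, 0.3597] → [-0.7060, 0.1855, 0.1212, 0.0852, -0.2970, 0.9511]
q̇ = J⁺·V = [0.4550, -0.7920, 0.6190]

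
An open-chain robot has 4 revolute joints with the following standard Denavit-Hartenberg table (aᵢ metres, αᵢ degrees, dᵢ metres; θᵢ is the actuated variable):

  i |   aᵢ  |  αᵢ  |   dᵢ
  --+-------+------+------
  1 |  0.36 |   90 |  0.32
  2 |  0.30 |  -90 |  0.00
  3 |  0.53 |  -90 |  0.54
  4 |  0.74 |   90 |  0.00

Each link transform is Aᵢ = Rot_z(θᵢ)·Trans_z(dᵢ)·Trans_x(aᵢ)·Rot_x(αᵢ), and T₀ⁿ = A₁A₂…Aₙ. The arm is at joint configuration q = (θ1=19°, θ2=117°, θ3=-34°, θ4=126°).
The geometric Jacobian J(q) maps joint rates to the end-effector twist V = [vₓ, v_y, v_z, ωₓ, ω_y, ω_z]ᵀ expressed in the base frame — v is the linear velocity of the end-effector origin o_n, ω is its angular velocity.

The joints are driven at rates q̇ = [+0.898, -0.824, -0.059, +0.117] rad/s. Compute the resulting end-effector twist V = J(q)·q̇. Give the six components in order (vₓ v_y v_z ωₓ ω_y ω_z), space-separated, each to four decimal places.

0.2307 0.3442 0.0210 -0.2782 0.8783 0.9831

o_n = [0.2445, 0.0280, 0.6841]
J₁: ẑ×o_n = [-0.0280, 0.2445, 0.0000], ω = ẑ
J2: z=[0.3256, -0.9455, 0.0000] o=[0.3404, 0.1172, 0.3200] → [-0.3443, -0.1186, -0.1197, 0.3256, -0.9455, 0.0000]
J3: z=[-0.8425, -0.2901, -0.4540] o=[0.2116, 0.0729, 0.5873] → [-0.0485, 0.0666, 0.0474, -0.8425, -0.2901, -0.4540]
J4: z=[-0.5099, 0.7012, 0.4982] o=[-0.3354, -0.4290, 0.7336] → [-0.2624, 0.2637, -0.6397, -0.5099, 0.7012, 0.4982]
V = J·q̇ = [0.2307, 0.3442, 0.0210, -0.2782, 0.8783, 0.9831]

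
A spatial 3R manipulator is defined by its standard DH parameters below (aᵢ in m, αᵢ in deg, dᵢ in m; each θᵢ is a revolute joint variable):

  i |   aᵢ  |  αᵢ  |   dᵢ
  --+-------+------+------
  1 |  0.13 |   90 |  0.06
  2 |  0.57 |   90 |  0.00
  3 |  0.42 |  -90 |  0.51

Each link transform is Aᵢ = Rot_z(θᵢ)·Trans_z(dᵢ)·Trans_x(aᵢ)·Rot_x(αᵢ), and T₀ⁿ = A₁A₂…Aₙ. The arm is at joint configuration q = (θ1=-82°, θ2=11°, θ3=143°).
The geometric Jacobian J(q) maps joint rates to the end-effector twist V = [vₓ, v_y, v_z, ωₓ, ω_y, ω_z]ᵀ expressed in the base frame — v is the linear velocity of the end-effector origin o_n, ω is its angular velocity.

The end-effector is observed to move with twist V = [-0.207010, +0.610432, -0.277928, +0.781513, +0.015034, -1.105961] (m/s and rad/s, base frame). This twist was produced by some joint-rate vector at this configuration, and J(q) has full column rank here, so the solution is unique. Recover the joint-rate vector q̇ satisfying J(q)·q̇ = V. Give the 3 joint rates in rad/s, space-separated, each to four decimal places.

-0.6230 -0.7760 0.4920

o_n = [-0.1866, -0.4883, -0.3959]
J₁: ẑ×o_n = [0.4883, -0.1866, 0.0000], ω = ẑ
J2: z=[-0.9903, -0.1392, 0.0000] o=[0.0181, -0.1287, 0.0600] → [0.0634, -0.4514, 0.3276, -0.9903, -0.1392, 0.0000]
J3: z=[0.0266, -0.1890, -0.9816] o=[0.0960, -0.6828, 0.1688] → [0.2976, 0.2924, -0.0482, 0.0266, -0.1890, -0.9816]
q̇ = J⁺·V = [-0.6230, -0.7760, 0.4920]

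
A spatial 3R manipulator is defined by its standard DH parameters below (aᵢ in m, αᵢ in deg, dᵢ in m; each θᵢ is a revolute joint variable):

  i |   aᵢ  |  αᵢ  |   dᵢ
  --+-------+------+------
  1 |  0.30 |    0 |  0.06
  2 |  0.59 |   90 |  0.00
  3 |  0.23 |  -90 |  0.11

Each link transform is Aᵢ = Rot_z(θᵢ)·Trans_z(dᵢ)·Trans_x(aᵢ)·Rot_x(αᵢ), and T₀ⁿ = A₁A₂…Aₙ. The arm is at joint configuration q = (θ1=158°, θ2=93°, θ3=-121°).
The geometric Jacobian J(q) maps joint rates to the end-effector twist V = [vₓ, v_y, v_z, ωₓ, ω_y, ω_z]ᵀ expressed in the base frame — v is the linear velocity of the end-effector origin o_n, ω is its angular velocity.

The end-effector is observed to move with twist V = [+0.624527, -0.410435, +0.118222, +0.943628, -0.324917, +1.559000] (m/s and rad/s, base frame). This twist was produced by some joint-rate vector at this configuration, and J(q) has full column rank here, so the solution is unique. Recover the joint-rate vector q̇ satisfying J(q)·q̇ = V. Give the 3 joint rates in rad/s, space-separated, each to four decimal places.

0.7010 0.8580 -0.9980

o_n = [-0.5357, -0.2977, -0.1371]
J₁: ẑ×o_n = [0.2977, -0.5357, 0.0000], ω = ẑ
J2: z=[0.0000, 0.0000, 1.0000] o=[-0.2782, 0.1124, 0.0600] → [0.4100, -0.2575, 0.0000, 0.0000, 0.0000, 1.0000]
J3: z=[-0.9455, 0.3256, 0.0000] o=[-0.4702, -0.4455, 0.0600] → [-0.0642, -0.1864, -0.1185, -0.9455, 0.3256, 0.0000]
q̇ = J⁺·V = [0.7010, 0.8580, -0.9980]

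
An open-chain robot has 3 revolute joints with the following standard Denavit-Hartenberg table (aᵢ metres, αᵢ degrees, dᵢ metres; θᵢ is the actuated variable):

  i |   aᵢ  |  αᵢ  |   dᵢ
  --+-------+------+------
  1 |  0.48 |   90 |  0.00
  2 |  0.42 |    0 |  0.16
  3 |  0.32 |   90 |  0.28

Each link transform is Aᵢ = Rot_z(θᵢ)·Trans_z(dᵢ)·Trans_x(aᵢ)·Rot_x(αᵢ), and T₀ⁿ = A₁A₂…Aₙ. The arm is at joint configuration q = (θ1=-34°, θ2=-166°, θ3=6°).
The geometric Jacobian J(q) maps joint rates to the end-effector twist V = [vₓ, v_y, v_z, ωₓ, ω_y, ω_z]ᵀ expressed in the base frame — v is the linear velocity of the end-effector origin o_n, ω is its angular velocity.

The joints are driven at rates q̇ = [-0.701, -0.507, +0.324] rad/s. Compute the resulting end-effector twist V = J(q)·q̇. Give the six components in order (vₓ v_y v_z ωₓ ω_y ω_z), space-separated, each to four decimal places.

-0.2256 0.3451 0.2616 0.1023 0.1517 -0.7010

o_n = [-0.4353, -0.2372, -0.2111]
J₁: ẑ×o_n = [0.2372, -0.4353, 0.0000], ω = ẑ
J2: z=[-0.5592, -0.8290, 0.0000] o=[0.3979, -0.2684, 0.0000] → [0.1750, -0.1180, -0.7082, -0.5592, -0.8290, 0.0000]
J3: z=[-0.5592, -0.8290, 0.0000] o=[-0.0294, -0.1732, -0.1016] → [0.0907, -0.0612, -0.3007, -0.5592, -0.8290, 0.0000]
V = J·q̇ = [-0.2256, 0.3451, 0.2616, 0.1023, 0.1517, -0.7010]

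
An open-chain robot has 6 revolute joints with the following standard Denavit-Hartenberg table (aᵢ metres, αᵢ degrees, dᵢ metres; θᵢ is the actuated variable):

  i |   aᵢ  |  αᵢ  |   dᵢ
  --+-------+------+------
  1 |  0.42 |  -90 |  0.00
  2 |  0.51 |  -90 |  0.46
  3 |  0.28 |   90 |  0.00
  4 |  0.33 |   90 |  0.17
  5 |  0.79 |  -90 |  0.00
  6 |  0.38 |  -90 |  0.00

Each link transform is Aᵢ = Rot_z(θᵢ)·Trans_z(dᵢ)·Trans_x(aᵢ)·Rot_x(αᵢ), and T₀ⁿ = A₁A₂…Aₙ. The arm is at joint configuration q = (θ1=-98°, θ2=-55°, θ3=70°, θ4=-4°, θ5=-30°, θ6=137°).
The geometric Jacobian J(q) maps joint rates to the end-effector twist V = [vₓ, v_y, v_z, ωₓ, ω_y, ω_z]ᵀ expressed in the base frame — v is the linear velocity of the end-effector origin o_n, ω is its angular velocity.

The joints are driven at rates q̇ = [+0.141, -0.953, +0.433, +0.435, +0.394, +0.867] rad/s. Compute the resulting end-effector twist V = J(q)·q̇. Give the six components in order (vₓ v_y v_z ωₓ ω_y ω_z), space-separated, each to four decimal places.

0.3729 0.4315 0.3295 -1.0200 -0.5903 1.1617

o_n = [-0.7142, -0.9534, 0.5339]
J₁: ẑ×o_n = [0.9534, -0.7142, 0.0000], ω = ẑ
J2: z=[0.9903, -0.1392, 0.0000] o=[-0.0585, -0.4159, 0.0000] → [-0.0743, -0.5287, -0.6236, 0.9903, -0.1392, 0.0000]
J3: z=[-0.1140, -0.8112, -0.5736] o=[0.3564, -0.7696, 0.4178] → [-0.1996, 0.6273, -0.8475, -0.1140, -0.8112, -0.5736]
J4: z=[0.2637, -0.5813, 0.7698] o=[0.0882, -0.7874, 0.4962] → [0.1059, -0.6276, -0.5103, 0.2637, -0.5813, 0.7698]
J5: z=[0.1805, 0.8136, 0.5526] o=[-0.1797, -0.8884, 0.7325] → [-0.1257, -0.2595, 0.4232, 0.1805, 0.8136, 0.5526]
J6: z=[-0.2454, -0.5068, 0.8264] o=[-0.9321, -0.6634, 0.6470] → [0.2970, 0.1523, 0.1816, -0.2454, -0.5068, 0.8264]
V = J·q̇ = [0.3729, 0.4315, 0.3295, -1.0200, -0.5903, 1.1617]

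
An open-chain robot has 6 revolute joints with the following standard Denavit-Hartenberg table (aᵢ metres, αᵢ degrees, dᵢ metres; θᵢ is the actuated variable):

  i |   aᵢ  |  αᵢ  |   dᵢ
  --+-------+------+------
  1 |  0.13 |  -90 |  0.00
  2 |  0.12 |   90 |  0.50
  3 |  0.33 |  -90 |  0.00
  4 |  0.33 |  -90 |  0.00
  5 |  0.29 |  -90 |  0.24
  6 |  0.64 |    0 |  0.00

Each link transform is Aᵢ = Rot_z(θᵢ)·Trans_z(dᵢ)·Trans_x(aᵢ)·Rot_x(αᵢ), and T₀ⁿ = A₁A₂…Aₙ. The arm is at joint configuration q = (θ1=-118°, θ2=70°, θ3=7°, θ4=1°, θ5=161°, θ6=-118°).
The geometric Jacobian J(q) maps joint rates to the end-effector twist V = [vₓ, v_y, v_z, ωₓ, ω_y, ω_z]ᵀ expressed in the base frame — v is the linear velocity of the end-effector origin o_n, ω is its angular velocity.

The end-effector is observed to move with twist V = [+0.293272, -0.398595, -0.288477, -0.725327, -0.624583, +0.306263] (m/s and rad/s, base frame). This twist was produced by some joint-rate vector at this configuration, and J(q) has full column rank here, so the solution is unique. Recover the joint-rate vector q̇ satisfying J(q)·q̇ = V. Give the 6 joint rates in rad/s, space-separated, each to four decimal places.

o_n = [0.6880, 0.0515, -1.0014]
J₁: ẑ×o_n = [-0.0515, 0.6880, 0.0000], ω = ẑ
J2: z=[0.8829, -0.4695, 0.0000] o=[-0.0610, -0.1148, 0.0000] → [0.4701, 0.8842, 0.4985, 0.8829, -0.4695, 0.0000]
J3: z=[-0.4412, -0.8297, 0.3420] o=[0.3612, -0.3858, -0.1128] → [0.5877, -0.2802, 0.0783, -0.4412, -0.8297, 0.3420]
J4: z=[0.8959, -0.4292, 0.1145] o=[0.3441, -0.5036, -0.4206] → [0.1857, 0.5598, 0.6449, 0.8959, -0.4292, 0.1145]
J5: z=[0.4420, 0.8358, -0.3257] o=[0.3296, -0.6165, -0.7303] → [-0.0090, 0.0031, -0.0043, 0.4420, 0.8358, -0.3257]
J6: z=[0.8615, -0.2943, 0.4138] o=[0.3631, -0.2815, -0.5619] → [-0.0085, 0.5130, 0.3825, 0.8615, -0.2943, 0.4138]
q̇ = J⁺·V = [-0.1040, 0.1590, 0.6550, -0.9200, -0.3210, 0.4520]

-0.1040 0.1590 0.6550 -0.9200 -0.3210 0.4520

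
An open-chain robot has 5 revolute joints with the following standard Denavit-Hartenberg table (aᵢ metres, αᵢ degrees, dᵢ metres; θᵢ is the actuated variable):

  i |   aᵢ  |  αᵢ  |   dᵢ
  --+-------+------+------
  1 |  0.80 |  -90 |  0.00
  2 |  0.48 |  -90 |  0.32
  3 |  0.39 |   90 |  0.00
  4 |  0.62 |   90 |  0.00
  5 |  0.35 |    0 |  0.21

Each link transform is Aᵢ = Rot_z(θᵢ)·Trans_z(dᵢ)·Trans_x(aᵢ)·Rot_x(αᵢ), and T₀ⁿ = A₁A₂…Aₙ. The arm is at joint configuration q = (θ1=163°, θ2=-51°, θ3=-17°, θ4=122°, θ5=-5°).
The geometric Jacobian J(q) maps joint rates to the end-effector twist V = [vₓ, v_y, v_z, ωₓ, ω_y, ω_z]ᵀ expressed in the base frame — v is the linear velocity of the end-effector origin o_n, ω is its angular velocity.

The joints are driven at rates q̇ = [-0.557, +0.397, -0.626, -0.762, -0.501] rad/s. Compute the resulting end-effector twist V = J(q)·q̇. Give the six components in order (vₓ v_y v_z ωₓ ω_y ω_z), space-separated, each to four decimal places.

-0.4499 1.1389 0.0047 0.9063 0.1997 -0.1386

o_n = [-1.8737, 0.2520, -0.1663]
J₁: ẑ×o_n = [-0.2520, -1.8737, 0.0000], ω = ẑ
J2: z=[-0.2924, -0.9563, 0.0000] o=[-0.7650, 0.2339, 0.0000] → [0.1591, -0.0486, -1.0655, -0.2924, -0.9563, 0.0000]
J3: z=[-0.7432, 0.2272, -0.6293] o=[-1.1475, 0.0162, 0.3730] → [0.0258, 0.0562, -0.0102, -0.7432, 0.2272, -0.6293]
J4: z=[-0.1036, -0.9683, -0.2272] o=[-1.4053, -0.0242, 0.6629] → [0.8657, 0.0205, -0.4823, -0.1036, -0.9683, -0.2272]
J5: z=[-0.9544, 0.0325, 0.2968] o=[-1.5789, 0.1293, 0.0878] → [-0.0447, -0.3301, -0.1075, -0.9544, 0.0325, 0.2968]
V = J·q̇ = [-0.4499, 1.1389, 0.0047, 0.9063, 0.1997, -0.1386]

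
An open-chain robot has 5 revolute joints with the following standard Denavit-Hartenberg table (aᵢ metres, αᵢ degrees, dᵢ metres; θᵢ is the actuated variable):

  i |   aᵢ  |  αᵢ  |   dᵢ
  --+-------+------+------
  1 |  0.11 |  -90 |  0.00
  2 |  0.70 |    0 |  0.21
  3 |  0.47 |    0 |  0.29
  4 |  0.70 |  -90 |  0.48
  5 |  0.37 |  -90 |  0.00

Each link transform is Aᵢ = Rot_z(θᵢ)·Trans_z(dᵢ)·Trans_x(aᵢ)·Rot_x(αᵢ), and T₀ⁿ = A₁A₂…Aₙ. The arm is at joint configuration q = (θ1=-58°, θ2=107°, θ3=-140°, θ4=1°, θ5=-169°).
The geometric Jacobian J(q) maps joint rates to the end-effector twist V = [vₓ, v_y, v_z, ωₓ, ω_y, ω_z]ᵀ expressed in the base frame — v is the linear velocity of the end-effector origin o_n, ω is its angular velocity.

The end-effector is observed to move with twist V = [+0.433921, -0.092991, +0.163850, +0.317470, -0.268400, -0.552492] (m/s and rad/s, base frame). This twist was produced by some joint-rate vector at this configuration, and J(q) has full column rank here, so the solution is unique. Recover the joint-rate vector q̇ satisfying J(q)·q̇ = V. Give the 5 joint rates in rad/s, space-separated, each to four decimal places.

0.0810 -0.8170 -0.0440 0.9880 0.7470

o_n = [1.2010, 0.0605, -0.2350]
J₁: ẑ×o_n = [-0.0605, 1.2010, 0.0000], ω = ẑ
J2: z=[0.8480, 0.5299, 0.0000] o=[0.0583, -0.0933, 0.0000] → [-0.1245, 0.1993, -0.4751, 0.8480, 0.5299, 0.0000]
J3: z=[0.8480, 0.5299, 0.0000] o=[0.1279, 0.1916, -0.6694] → [0.2302, -0.3684, -0.6798, 0.8480, 0.5299, 0.0000]
J4: z=[0.8480, 0.5299, 0.0000] o=[0.5827, 0.0110, -0.4134] → [0.0946, -0.1514, -0.2856, 0.8480, 0.5299, 0.0000]
J5: z=[0.2808, -0.4494, -0.8480] o=[1.3044, -0.2381, -0.0425] → [0.3397, 0.1417, 0.0374, 0.2808, -0.4494, -0.8480]
q̇ = J⁺·V = [0.0810, -0.8170, -0.0440, 0.9880, 0.7470]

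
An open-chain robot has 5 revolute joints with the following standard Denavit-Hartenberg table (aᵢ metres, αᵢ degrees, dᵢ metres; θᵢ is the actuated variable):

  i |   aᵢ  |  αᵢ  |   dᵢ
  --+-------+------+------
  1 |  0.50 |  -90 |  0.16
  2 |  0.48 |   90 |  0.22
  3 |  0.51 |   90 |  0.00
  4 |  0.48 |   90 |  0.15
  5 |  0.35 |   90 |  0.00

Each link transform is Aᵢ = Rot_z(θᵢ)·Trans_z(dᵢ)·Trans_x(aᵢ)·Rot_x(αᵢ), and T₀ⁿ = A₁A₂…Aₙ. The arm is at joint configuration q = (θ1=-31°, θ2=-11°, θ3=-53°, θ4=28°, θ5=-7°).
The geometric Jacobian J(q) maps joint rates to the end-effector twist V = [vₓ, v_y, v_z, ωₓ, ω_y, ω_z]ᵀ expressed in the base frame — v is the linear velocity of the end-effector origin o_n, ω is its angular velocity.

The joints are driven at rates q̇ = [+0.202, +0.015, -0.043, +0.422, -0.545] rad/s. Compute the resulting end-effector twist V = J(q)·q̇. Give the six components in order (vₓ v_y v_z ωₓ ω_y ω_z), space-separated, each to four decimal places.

0.3801 0.4075 0.2752 -0.5026 0.2616 0.5385

o_n = [0.8947, -1.5122, 0.7590]
J₁: ẑ×o_n = [1.5122, 0.8947, -0.0000], ω = ẑ
J2: z=[0.5150, 0.8572, 0.0000] o=[0.4286, -0.2575, 0.1600] → [0.5134, -0.3085, -1.0458, 0.5150, 0.8572, 0.0000]
J3: z=[-0.1636, 0.0983, 0.9816] o=[0.9458, -0.3116, 0.2516] → [1.2283, 0.0329, 0.2014, -0.1636, 0.0983, 0.9816]
J4: z=[-0.9819, -0.1121, -0.1524] o=[0.9942, -0.8159, 0.3102] → [-0.1564, 0.4559, 0.6725, -0.9819, -0.1121, -0.1524]
J5: z=[0.1890, -0.5510, -0.8128] o=[0.8504, -1.2297, 0.5572] → [-0.3408, -0.0742, -0.0290, 0.1890, -0.5510, -0.8128]
V = J·q̇ = [0.3801, 0.4075, 0.2752, -0.5026, 0.2616, 0.5385]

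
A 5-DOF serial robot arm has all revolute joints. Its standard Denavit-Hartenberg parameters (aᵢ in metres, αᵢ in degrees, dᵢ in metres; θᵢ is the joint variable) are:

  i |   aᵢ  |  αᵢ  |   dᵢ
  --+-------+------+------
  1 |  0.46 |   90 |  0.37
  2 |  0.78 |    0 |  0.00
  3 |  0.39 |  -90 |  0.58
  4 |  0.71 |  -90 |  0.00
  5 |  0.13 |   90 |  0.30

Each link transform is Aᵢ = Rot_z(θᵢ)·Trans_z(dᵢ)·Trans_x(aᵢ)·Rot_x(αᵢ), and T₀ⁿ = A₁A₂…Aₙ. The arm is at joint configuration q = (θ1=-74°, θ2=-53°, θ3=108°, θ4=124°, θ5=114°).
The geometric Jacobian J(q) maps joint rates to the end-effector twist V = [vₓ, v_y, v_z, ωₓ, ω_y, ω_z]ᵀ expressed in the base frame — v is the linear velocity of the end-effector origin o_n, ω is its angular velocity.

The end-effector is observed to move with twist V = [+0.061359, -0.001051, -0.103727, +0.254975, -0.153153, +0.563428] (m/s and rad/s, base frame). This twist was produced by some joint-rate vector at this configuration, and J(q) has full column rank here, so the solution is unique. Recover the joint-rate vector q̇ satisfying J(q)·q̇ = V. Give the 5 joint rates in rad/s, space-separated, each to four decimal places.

0.0680 -0.0250 0.1800 0.1060 -0.6400

o_n = [0.0521, -0.9182, -0.5063]
J₁: ẑ×o_n = [0.9182, 0.0521, -0.0000], ω = ẑ
J2: z=[-0.9613, -0.2756, 0.0000] o=[0.1268, -0.4422, 0.3700] → [0.2415, -0.8424, 0.4370, -0.9613, -0.2756, 0.0000]
J3: z=[-0.9613, -0.2756, 0.0000] o=[0.2562, -0.8934, -0.2529] → [0.0698, -0.2436, -0.0324, -0.9613, -0.2756, 0.0000]
J4: z=[-0.2258, 0.7874, 0.5736] o=[-0.2397, -1.2683, 0.0665] → [-0.6519, 0.0380, -0.3088, -0.2258, 0.7874, 0.5736]
J5: z=[-0.6686, 0.3030, -0.6791] o=[0.2634, -0.8872, -0.2587] → [-0.0961, -0.0221, 0.0847, -0.6686, 0.3030, -0.6791]
q̇ = J⁺·V = [0.0680, -0.0250, 0.1800, 0.1060, -0.6400]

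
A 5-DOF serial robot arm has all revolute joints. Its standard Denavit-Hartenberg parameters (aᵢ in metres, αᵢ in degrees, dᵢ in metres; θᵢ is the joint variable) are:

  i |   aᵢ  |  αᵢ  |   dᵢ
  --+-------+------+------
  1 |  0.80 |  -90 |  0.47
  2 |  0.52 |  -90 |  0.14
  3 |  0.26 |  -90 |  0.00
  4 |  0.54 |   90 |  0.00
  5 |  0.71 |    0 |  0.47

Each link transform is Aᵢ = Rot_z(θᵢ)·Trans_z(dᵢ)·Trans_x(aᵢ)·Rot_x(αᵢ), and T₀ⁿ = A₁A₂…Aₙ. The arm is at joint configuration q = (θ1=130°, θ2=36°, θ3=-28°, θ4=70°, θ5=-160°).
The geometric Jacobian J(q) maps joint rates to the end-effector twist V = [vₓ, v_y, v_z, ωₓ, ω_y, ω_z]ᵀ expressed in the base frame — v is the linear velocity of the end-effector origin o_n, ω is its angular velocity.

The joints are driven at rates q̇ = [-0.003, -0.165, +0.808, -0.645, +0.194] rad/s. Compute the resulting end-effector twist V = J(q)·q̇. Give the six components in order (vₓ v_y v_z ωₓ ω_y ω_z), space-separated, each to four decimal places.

0.1448 0.3638 -0.1948 0.0287 -0.7966 -0.6270

o_n = [-1.4299, 0.6720, -0.3369]
J₁: ẑ×o_n = [-0.6720, -1.4299, 0.0000], ω = ẑ
J2: z=[-0.7660, -0.6428, 0.0000] o=[-0.5142, 0.6128, 0.4700] → [0.5187, -0.6182, -0.6339, -0.7660, -0.6428, 0.0000]
J3: z=[0.3778, -0.4503, -0.8090] o=[-0.8919, 0.8451, 0.1644] → [0.0857, 0.6246, -0.3076, 0.3778, -0.4503, -0.8090]
J4: z=[0.4322, 0.8585, -0.2759] o=[-1.1048, 0.9089, 0.0294] → [-0.3799, 0.2481, 0.1767, 0.4322, 0.8585, -0.2759]
J5: z=[-0.6402, 0.0766, -0.7644] o=[-1.4477, 1.1827, 0.3441] → [-0.4426, -0.4496, 0.3256, -0.6402, 0.0766, -0.7644]
V = J·q̇ = [0.1448, 0.3638, -0.1948, 0.0287, -0.7966, -0.6270]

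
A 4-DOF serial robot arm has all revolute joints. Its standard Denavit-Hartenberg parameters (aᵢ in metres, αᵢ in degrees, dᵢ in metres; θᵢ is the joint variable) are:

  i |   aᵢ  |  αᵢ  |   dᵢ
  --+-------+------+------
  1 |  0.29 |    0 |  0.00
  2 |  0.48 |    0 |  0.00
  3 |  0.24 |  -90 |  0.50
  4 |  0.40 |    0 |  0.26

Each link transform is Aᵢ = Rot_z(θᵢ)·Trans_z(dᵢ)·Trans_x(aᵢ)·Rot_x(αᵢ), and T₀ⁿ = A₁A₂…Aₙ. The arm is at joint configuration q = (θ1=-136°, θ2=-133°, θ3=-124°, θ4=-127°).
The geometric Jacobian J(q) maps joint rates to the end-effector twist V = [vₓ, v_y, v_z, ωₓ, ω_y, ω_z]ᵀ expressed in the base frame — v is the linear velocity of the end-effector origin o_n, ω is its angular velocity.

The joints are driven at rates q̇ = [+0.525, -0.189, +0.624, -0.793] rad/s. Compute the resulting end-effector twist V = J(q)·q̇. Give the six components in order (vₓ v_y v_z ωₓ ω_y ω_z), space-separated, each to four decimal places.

-0.4777 0.1610 -0.1909 -0.4319 -0.6651 0.9600

o_n = [-0.0760, 0.4969, 0.8195]
J₁: ẑ×o_n = [-0.4969, -0.0760, 0.0000], ω = ẑ
J2: z=[0.0000, 0.0000, 1.0000] o=[-0.2086, -0.2015, 0.0000] → [-0.6984, 0.1326, 0.0000, 0.0000, 0.0000, 1.0000]
J3: z=[0.0000, 0.0000, 1.0000] o=[-0.2170, 0.2785, 0.0000] → [-0.2184, 0.1410, 0.0000, 0.0000, 0.0000, 1.0000]
J4: z=[0.5446, 0.8387, 0.0000] o=[-0.0157, 0.1478, 0.5000] → [0.2679, -0.1740, 0.2407, 0.5446, 0.8387, 0.0000]
V = J·q̇ = [-0.4777, 0.1610, -0.1909, -0.4319, -0.6651, 0.9600]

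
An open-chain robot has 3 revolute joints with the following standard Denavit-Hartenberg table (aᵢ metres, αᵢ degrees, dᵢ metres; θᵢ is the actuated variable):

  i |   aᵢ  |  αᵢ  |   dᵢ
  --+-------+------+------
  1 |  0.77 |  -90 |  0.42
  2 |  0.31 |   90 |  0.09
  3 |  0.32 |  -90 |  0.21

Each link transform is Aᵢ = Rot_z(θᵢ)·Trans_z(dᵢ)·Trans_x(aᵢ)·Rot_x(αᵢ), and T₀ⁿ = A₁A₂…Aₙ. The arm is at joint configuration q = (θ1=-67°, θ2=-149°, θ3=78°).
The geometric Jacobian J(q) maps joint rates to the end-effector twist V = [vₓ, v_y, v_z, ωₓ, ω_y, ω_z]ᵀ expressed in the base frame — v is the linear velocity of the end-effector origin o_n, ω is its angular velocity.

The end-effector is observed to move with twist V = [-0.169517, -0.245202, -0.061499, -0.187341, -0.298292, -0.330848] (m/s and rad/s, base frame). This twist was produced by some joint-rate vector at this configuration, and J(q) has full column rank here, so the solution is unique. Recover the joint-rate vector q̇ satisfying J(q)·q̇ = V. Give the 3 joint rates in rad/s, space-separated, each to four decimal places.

-0.6660 -0.2890 -0.3910

o_n = [0.5035, -0.1547, 0.4339]
J₁: ẑ×o_n = [0.1547, 0.5035, -0.0000], ω = ẑ
J2: z=[0.9205, 0.3907, 0.0000] o=[0.3009, -0.7088, 0.4200] → [0.0054, -0.0128, 0.4309, 0.9205, 0.3907, 0.0000]
J3: z=[-0.2012, 0.4741, -0.8572] o=[0.2799, -0.4290, 0.5797] → [0.1661, -0.2210, -0.1612, -0.2012, 0.4741, -0.8572]
q̇ = J⁺·V = [-0.6660, -0.2890, -0.3910]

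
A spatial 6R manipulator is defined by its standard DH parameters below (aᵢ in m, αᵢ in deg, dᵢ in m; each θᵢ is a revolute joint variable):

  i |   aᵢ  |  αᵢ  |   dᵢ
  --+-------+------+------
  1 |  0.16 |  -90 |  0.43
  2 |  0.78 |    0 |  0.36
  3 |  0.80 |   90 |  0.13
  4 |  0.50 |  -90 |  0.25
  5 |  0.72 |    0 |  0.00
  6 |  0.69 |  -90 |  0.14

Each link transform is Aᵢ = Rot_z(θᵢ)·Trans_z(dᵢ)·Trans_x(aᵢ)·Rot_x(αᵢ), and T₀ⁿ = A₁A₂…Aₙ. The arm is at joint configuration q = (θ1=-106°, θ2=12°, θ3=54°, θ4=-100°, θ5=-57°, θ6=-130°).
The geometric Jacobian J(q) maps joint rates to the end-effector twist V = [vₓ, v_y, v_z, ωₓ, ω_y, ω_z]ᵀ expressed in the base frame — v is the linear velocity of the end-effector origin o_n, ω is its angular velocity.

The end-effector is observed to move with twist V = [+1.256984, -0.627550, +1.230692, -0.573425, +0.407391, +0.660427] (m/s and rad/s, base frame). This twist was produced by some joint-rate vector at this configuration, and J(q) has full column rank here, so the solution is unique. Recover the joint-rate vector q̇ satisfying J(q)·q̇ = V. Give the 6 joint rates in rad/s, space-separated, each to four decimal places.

o_n = [-0.2979, -1.9879, -0.2430]
J₁: ẑ×o_n = [1.9879, -0.2979, 0.0000], ω = ẑ
J2: z=[0.9613, -0.2756, 0.0000] o=[-0.0441, -0.1538, 0.4300] → [0.1855, 0.6469, -1.8330, 0.9613, -0.2756, 0.0000]
J3: z=[0.9613, -0.2756, 0.0000] o=[0.0917, -0.9864, 0.2678] → [0.1408, 0.4910, -1.0700, 0.9613, -0.2756, 0.0000]
J4: z=[-0.2518, -0.8782, 0.4067] o=[0.1269, -1.3350, -0.4630] → [0.0723, -0.1174, -0.2087, -0.2518, -0.8782, 0.4067]
J5: z=[-0.2773, -0.3372, -0.8997] o=[-0.3996, -1.3849, -0.2820] → [-0.5556, -0.0807, 0.2015, -0.2773, -0.3372, -0.8997]
J6: z=[-0.2773, -0.3372, -0.8997] o=[-0.9153, -1.7821, 0.0258] → [-0.0945, -0.6299, 0.2652, -0.2773, -0.3372, -0.8997]
q̇ = J⁺·V = [0.6620, -0.6210, -0.0590, -0.2140, -0.1540, 0.0590]

0.6620 -0.6210 -0.0590 -0.2140 -0.1540 0.0590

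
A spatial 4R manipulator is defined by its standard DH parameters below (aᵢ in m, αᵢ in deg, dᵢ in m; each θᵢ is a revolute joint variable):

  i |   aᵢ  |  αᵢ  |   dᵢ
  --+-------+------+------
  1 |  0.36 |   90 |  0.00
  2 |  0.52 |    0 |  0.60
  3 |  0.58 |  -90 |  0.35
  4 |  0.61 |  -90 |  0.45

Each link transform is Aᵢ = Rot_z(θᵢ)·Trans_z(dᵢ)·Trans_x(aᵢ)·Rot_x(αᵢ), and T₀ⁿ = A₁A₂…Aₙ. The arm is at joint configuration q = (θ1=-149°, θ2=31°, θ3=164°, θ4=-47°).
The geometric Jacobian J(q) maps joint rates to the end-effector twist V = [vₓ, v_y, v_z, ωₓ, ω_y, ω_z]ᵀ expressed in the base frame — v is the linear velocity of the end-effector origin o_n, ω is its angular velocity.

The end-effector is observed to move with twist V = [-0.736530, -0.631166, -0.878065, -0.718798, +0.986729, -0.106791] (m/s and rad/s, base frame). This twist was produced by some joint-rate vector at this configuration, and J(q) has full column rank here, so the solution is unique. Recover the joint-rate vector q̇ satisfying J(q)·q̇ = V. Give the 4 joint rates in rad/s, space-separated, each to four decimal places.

o_n = [-0.6849, 1.2173, -0.4246]
J₁: ẑ×o_n = [-1.2173, -0.6849, 0.0000], ω = ẑ
J2: z=[-0.5150, 0.8572, 0.0000] o=[-0.3086, -0.1854, 0.0000] → [-0.3640, -0.2187, -0.3999, -0.5150, 0.8572, 0.0000]
J3: z=[-0.5150, 0.8572, 0.0000] o=[-0.9997, 0.0993, 0.2678] → [-0.5936, -0.3566, -0.8456, -0.5150, 0.8572, 0.0000]
J4: z=[-0.2219, -0.1333, -0.9659] o=[-0.6997, 0.6879, 0.1177] → [0.5836, -0.1347, -0.1155, -0.2219, -0.1333, -0.9659]
q̇ = J⁺·V = [0.2960, 0.4450, 0.7710, 0.4170]

0.2960 0.4450 0.7710 0.4170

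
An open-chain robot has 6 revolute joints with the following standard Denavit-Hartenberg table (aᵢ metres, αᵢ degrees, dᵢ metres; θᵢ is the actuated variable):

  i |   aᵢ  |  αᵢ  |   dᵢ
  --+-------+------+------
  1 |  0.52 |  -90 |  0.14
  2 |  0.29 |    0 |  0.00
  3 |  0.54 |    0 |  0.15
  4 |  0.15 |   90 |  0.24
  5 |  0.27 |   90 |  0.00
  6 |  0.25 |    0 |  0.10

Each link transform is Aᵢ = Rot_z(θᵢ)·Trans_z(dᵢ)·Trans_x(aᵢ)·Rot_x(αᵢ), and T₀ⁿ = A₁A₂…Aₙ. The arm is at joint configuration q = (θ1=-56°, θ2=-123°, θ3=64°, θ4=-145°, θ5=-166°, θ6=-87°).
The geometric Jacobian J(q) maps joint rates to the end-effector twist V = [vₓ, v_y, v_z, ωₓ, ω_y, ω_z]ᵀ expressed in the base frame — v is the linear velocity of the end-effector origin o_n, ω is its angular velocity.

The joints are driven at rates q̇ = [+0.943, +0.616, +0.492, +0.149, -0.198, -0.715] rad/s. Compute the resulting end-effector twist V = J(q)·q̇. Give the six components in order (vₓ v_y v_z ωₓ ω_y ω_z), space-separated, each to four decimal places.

0.8715 0.0286 -0.3184 0.3335 0.5127 1.0535

o_n = [0.7242, -0.3252, 1.1347]
J₁: ẑ×o_n = [0.3252, 0.7242, -0.0000], ω = ẑ
J2: z=[0.8290, 0.5592, 0.0000] o=[0.2908, -0.4311, 0.1400] → [0.5562, -0.8247, -0.1546, 0.8290, 0.5592, 0.0000]
J3: z=[0.8290, 0.5592, 0.0000] o=[0.2025, -0.3002, 0.3832] → [0.4202, -0.6230, -0.3126, 0.8290, 0.5592, 0.0000]
J4: z=[0.8290, 0.5592, 0.0000] o=[0.4823, -0.4469, 0.8461] → [0.1614, -0.2393, -0.0345, 0.8290, 0.5592, 0.0000]
J5: z=[0.2274, -0.3372, -0.9135] o=[0.6047, -0.1990, 0.7851] → [-0.2332, -0.1887, 0.0116, 0.2274, -0.3372, -0.9135]
J6: z=[0.9280, 0.3594, 0.0984] o=[0.6844, -0.4340, 0.8916] → [0.0767, -0.2217, 0.0866, 0.9280, 0.3594, 0.0984]
V = J·q̇ = [0.8715, 0.0286, -0.3184, 0.3335, 0.5127, 1.0535]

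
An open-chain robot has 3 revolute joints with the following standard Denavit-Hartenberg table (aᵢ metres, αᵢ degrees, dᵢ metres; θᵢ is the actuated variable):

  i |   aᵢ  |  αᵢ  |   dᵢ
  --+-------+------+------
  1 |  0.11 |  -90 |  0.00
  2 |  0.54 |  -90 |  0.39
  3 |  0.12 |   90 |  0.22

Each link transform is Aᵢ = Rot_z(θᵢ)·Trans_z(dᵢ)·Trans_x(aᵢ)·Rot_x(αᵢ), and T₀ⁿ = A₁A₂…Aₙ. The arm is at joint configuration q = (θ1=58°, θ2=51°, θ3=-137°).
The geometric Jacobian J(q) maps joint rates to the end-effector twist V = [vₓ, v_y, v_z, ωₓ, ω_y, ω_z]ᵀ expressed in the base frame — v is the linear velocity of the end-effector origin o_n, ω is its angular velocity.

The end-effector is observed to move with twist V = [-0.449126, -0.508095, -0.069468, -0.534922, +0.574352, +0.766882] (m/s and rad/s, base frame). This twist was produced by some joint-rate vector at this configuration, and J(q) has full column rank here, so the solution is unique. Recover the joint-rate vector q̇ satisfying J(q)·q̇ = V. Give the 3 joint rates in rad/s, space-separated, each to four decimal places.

0.6020 0.7580 -0.2620

o_n = [-0.2816, 0.4397, -0.4899]
J₁: ẑ×o_n = [-0.4397, -0.2816, 0.0000], ω = ẑ
J2: z=[-0.8480, 0.5299, 0.0000] o=[0.0583, 0.0933, 0.0000] → [-0.2596, -0.4155, -0.1136, -0.8480, 0.5299, 0.0000]
J3: z=[-0.4118, -0.6591, -0.6293] o=[-0.0924, 0.5881, -0.4197] → [-0.0471, 0.0902, -0.0636, -0.4118, -0.6591, -0.6293]
q̇ = J⁺·V = [0.6020, 0.7580, -0.2620]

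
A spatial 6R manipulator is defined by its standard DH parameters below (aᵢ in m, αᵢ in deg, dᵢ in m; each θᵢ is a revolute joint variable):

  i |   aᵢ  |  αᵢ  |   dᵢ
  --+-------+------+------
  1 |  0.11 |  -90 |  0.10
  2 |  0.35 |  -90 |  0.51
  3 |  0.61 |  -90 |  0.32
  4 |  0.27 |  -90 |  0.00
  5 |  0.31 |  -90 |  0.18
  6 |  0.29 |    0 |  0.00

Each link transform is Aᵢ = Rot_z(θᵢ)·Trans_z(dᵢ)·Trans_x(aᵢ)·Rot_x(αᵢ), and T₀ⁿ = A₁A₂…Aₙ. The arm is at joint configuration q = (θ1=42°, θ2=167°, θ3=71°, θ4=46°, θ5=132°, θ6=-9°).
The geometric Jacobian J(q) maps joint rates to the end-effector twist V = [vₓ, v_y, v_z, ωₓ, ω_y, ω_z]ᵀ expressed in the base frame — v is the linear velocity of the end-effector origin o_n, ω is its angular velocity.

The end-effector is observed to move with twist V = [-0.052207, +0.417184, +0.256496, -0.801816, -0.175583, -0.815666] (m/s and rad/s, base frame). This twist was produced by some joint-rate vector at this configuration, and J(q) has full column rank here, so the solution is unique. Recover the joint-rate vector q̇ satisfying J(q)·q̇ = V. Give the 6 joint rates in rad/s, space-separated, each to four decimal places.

-0.3470 0.4990 0.0460 -0.2870 -0.0130 -0.6570

o_n = [-0.8136, -0.3079, 0.1505]
J₁: ẑ×o_n = [0.3079, -0.8136, 0.0000], ω = ẑ
J2: z=[-0.6691, 0.7431, 0.0000] o=[0.0817, 0.0736, 0.1000] → [0.0375, 0.0338, 0.9207, -0.6691, 0.7431, 0.0000]
J3: z=[-0.1672, -0.1505, 0.9744] o=[-0.5129, 0.2244, 0.0213] → [0.4992, -0.2714, 0.0437, -0.1672, -0.1505, 0.9744]
J4: z=[0.9025, 0.3745, 0.2127] o=[-0.3243, -0.3819, 0.2884] → [-0.0674, 0.0204, 0.2500, 0.9025, 0.3745, 0.2127]
J5: z=[-0.1694, 0.7627, -0.6242] o=[-0.2174, -0.5242, 0.0854] → [0.1847, 0.3832, 0.4181, -0.1694, 0.7627, -0.6242]
J6: z=[0.3096, 0.6424, 0.7010] o=[-0.5379, -0.3638, 0.0800] → [0.0061, -0.2151, 0.1944, 0.3096, 0.6424, 0.7010]
q̇ = J⁺·V = [-0.3470, 0.4990, 0.0460, -0.2870, -0.0130, -0.6570]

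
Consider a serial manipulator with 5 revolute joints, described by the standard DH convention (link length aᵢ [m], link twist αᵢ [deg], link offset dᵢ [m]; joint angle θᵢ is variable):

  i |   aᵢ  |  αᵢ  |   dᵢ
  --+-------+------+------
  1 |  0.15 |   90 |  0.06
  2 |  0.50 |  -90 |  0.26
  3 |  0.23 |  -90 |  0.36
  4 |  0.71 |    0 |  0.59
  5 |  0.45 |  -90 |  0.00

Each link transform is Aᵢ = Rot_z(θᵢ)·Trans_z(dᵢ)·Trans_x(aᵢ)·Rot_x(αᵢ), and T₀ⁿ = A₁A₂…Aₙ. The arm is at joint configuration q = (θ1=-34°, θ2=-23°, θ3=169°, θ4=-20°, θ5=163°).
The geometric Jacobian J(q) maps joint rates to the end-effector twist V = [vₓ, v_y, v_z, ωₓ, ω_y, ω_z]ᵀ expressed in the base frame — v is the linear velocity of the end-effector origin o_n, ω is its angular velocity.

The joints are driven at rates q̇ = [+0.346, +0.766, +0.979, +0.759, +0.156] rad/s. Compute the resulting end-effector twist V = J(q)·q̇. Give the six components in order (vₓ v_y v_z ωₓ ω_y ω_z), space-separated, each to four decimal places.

0.0001 -0.7083 -0.3698 -0.7467 -1.5037 1.3154

o_n = [-0.2872, -0.6947, 0.4205]
J₁: ẑ×o_n = [0.6947, -0.2872, 0.0000], ω = ẑ
J2: z=[-0.5592, -0.8290, 0.0000] o=[0.1244, -0.0839, 0.0600] → [-0.2989, 0.2016, 0.0004, -0.5592, -0.8290, 0.0000]
J3: z=[0.3239, -0.2185, 0.9205] o=[0.3605, -0.5568, -0.1354] → [0.0055, -0.7763, -0.1862, 0.3239, -0.2185, 0.9205]
J4: z=[-0.6945, -0.7156, 0.0746] o=[0.3294, -0.4829, 0.2842] → [-0.0817, 0.0487, -0.2941, -0.6945, -0.7156, 0.0746]
J5: z=[-0.6945, -0.7156, 0.0746] o=[-0.4303, -0.5155, 0.8076] → [0.2904, -0.2582, 0.2269, -0.6945, -0.7156, 0.0746]
V = J·q̇ = [0.0001, -0.7083, -0.3698, -0.7467, -1.5037, 1.3154]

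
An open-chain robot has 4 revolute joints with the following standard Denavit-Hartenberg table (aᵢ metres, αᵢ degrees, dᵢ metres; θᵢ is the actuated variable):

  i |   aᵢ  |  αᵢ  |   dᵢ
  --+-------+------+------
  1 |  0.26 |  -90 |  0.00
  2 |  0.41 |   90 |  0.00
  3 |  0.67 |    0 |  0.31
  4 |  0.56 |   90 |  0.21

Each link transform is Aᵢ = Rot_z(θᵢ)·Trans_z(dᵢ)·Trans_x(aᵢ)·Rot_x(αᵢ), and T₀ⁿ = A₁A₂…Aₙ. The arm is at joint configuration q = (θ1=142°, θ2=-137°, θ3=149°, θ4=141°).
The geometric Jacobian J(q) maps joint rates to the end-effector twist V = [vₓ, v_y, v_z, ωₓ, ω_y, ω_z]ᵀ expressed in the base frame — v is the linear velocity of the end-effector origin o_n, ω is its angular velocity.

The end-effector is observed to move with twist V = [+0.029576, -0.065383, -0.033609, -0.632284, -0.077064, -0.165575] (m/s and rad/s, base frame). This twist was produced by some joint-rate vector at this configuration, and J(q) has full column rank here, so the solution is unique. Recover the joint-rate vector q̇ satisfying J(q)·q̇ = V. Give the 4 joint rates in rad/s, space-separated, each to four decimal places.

o_n = [0.2018, 0.0722, -0.3617]
J₁: ẑ×o_n = [-0.0722, 0.2018, 0.0000], ω = ẑ
J2: z=[-0.6157, -0.7880, 0.0000] o=[-0.2049, 0.1601, 0.0000] → [0.2851, -0.2227, 0.3746, -0.6157, -0.7880, 0.0000]
J3: z=[0.5374, -0.4199, -0.7314] o=[0.0314, -0.0245, 0.2796] → [0.3401, 0.2201, 0.1235, 0.5374, -0.4199, -0.7314]
J4: z=[0.5374, -0.4199, -0.7314] o=[-0.3454, -0.1680, -0.3388] → [0.1854, -0.3879, 0.3589, 0.5374, -0.4199, -0.7314]
q̇ = J⁺·V = [-0.6490, 0.4500, -0.1490, -0.5120]

-0.6490 0.4500 -0.1490 -0.5120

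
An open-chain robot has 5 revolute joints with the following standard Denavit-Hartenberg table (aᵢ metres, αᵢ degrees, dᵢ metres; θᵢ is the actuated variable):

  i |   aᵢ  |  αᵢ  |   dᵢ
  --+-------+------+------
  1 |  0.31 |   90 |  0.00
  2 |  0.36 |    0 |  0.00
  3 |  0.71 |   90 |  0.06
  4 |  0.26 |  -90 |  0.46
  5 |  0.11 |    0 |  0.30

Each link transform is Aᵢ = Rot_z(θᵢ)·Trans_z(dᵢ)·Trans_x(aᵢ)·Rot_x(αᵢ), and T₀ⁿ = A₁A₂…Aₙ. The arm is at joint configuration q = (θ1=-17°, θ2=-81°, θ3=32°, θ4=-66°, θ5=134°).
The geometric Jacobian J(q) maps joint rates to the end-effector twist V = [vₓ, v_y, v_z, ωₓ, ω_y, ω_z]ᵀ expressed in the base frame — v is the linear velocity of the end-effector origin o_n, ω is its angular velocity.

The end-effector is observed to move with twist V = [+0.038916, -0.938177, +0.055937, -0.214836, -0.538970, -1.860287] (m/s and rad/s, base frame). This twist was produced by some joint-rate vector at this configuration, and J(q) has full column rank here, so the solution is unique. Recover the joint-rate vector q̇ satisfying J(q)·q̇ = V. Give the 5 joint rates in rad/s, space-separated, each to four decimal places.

o_n = [0.7355, -0.2398, -1.4045]
J₁: ẑ×o_n = [0.2398, 0.7355, -0.0000], ω = ẑ
J2: z=[-0.2924, -0.9563, 0.0000] o=[0.2965, -0.0906, 0.0000] → [1.3431, -0.4106, 0.4635, -0.2924, -0.9563, 0.0000]
J3: z=[-0.2924, -0.9563, 0.0000] o=[0.3503, -0.1071, -0.3556] → [1.0031, -0.3067, 0.4071, -0.2924, -0.9563, 0.0000]
J4: z=[-0.7217, 0.2207, -0.6561] o=[0.7782, -0.3007, -0.8914] → [-0.0733, -0.3423, -0.0345, -0.7217, 0.2207, -0.6561]
J5: z=[0.4542, -0.5642, -0.6895] o=[0.5820, 0.0077, -1.2730] → [-0.0965, -0.0461, -0.0258, 0.4542, -0.5642, -0.6895]
q̇ = J⁺·V = [-0.6990, 0.4460, -0.2440, 0.7980, 0.9250]

-0.6990 0.4460 -0.2440 0.7980 0.9250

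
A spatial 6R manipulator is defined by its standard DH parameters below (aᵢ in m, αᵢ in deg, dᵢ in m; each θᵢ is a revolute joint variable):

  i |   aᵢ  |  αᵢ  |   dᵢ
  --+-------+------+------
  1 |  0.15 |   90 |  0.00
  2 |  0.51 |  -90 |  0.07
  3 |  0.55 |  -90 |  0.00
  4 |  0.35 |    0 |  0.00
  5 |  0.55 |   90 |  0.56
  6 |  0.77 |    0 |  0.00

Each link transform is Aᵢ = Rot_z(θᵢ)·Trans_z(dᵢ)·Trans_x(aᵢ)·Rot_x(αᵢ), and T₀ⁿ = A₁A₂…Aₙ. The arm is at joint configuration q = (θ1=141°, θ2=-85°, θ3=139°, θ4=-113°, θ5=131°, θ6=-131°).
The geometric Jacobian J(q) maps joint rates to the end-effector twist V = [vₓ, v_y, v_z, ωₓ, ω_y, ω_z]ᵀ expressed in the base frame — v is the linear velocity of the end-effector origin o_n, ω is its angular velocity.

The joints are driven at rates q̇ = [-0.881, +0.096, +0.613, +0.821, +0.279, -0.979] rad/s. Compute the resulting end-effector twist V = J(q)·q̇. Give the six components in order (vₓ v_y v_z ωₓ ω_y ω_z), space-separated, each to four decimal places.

o_n = [-0.5217, 0.1071, -0.1522]
J₁: ẑ×o_n = [-0.1071, -0.5217, 0.0000], ω = ẑ
J2: z=[0.6293, 0.7771, 0.0000] o=[-0.1166, 0.0944, 0.0000] → [-0.1183, 0.0958, 0.3228, 0.6293, 0.7771, 0.0000]
J3: z=[-0.7742, 0.6269, 0.0872] o=[-0.1071, 0.1768, -0.5081] → [0.2291, 0.2393, 0.3138, -0.7742, 0.6269, 0.0872]
J4: z=[0.5194, 0.5505, 0.6536] o=[-0.3060, -0.1264, -0.0945] → [-0.1844, -0.1110, 0.2400, 0.5194, 0.5505, 0.6536]
J5: z=[0.5194, 0.5505, 0.6536] o=[-0.5060, 0.1510, -0.1693] → [0.0380, -0.0191, -0.0141, 0.5194, 0.5505, 0.6536]
J6: z=[-0.8481, 0.4259, 0.3152] o=[-0.2728, 0.0644, 0.5752] → [-0.3233, -0.6954, 0.0697, -0.8481, 0.4259, 0.3152]
V = J·q̇ = [0.3992, 1.1998, 0.3482, 0.9874, 0.6475, -0.4173]

0.3992 1.1998 0.3482 0.9874 0.6475 -0.4173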